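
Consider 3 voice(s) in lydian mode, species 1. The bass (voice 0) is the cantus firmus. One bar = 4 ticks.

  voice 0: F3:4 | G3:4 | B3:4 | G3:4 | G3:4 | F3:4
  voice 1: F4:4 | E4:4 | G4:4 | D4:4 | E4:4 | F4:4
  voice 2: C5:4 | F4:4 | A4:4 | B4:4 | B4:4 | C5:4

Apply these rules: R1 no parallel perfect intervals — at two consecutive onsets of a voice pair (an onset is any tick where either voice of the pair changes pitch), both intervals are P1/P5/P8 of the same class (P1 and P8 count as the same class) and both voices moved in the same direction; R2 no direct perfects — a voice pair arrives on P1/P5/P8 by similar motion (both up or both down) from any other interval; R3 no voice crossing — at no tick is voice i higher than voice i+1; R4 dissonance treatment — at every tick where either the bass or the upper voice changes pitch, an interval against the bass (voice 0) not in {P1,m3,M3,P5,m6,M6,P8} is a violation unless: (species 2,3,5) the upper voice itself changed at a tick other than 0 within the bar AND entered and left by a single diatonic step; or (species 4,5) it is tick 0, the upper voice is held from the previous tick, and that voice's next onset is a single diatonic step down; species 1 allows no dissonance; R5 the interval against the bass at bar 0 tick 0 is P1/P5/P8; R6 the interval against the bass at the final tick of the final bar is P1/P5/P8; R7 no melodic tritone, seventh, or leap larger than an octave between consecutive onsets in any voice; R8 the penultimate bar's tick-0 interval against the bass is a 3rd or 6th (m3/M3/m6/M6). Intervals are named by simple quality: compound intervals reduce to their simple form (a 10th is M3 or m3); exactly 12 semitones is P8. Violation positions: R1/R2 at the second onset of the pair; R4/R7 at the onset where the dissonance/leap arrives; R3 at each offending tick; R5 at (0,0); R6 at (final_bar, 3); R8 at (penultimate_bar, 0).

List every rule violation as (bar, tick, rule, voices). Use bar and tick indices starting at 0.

bar 0: v0=F3 v1=F4 v2=C5 downbeat P5
bar 1: v0=G3 v1=E4 v2=F4 downbeat m7
bar 2: v0=B3 v1=G4 v2=A4 downbeat m7
bar 3: v0=G3 v1=D4 v2=B4 downbeat M3
bar 4: v0=G3 v1=E4 v2=B4 downbeat M3
bar 5: v0=F3 v1=F4 v2=C5 downbeat P5
  -> R4 @ bar 1 tick 0 v(0, 2): G3/F4 m7 untreated
  -> R4 @ bar 2 tick 0 v(0, 2): B3/A4 m7 untreated
  -> R2 @ bar 3 tick 0 v(0, 1): B3/G4 m6 -> G3/D4 P5 similar
  -> R1 @ bar 5 tick 0 v(1, 2): E4/B4 P5 -> F4/C5 P5 similar

(1, 0, R4, (0, 2))
(2, 0, R4, (0, 2))
(3, 0, R2, (0, 1))
(5, 0, R1, (1, 2))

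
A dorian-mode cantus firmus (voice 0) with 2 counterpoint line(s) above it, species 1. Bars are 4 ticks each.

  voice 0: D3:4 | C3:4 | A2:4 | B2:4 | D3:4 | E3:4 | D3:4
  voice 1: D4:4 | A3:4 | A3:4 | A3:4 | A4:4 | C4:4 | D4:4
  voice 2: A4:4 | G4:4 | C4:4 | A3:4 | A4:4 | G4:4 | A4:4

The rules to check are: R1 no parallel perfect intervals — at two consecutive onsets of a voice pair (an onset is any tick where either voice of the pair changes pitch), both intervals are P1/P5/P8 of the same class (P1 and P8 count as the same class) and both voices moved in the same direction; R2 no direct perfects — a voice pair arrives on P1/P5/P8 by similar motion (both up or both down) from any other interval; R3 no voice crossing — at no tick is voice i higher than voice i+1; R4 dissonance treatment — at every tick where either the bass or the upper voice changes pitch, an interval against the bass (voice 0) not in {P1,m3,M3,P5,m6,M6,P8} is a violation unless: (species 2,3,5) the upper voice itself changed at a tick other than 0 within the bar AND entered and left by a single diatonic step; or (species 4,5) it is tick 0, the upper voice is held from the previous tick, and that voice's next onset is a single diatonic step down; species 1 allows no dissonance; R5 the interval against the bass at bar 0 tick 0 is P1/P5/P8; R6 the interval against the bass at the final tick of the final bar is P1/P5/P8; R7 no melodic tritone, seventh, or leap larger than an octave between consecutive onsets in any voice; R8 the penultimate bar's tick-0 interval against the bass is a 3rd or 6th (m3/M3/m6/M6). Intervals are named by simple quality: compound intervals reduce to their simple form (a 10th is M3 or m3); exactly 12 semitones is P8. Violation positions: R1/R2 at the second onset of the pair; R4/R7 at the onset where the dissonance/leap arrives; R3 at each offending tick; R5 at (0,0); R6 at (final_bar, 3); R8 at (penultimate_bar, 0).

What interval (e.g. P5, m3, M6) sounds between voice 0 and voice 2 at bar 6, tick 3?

P5

voice 0=D3 voice 2=A4 -> P5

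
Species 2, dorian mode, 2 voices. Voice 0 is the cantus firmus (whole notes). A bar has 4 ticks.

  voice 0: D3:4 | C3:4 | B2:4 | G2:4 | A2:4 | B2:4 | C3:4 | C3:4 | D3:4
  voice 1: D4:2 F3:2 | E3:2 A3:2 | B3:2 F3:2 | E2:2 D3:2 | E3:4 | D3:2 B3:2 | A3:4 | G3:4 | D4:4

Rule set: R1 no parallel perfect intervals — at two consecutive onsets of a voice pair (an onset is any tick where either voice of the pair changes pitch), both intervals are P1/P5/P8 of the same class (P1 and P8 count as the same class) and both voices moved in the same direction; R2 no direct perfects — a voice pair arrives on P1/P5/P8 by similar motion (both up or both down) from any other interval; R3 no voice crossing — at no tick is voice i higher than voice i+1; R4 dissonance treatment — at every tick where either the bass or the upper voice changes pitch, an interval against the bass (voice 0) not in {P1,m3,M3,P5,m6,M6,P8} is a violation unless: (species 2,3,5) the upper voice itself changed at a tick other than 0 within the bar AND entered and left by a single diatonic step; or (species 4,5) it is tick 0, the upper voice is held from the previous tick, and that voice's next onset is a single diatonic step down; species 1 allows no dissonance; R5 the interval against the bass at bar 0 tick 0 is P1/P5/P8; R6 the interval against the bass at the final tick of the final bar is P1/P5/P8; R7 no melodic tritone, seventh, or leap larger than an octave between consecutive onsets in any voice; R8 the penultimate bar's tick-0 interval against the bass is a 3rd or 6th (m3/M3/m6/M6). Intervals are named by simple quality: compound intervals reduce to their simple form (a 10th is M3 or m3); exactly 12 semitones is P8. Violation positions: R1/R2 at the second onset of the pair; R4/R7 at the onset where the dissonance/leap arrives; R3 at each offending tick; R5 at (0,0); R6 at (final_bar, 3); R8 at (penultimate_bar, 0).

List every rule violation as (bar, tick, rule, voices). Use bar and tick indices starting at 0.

(2, 2, R4, (0, 1))
(2, 2, R7, (1,))
(3, 0, R3, (0, 1))
(3, 0, R7, (1,))
(3, 1, R3, (0, 1))
(3, 2, R7, (1,))
(4, 0, R1, (0, 1))
(7, 0, R8, (0, 1))
(8, 0, R2, (0, 1))

bar 0: v0=D3 v1=D4 downbeat P8
bar 1: v0=C3 v1=E3 downbeat M3
bar 2: v0=B2 v1=B3 downbeat P8
bar 3: v0=G2 v1=E2 downbeat m3
bar 4: v0=A2 v1=E3 downbeat P5
bar 5: v0=B2 v1=D3 downbeat m3
bar 6: v0=C3 v1=A3 downbeat M6
bar 7: v0=C3 v1=G3 downbeat P5
bar 8: v0=D3 v1=D4 downbeat P8
  -> R4 @ bar 2 tick 2 v(0, 1): B2/F3 TT untreated
  -> R7 @ bar 2 tick 2 v(1,): B3->F3 leap 6st
  -> R3 @ bar 3 tick 0 v(0, 1): G2 above E2
  -> R7 @ bar 3 tick 0 v(1,): F3->E2 leap 13st
  -> R3 @ bar 3 tick 1 v(0, 1): G2 above E2
  -> R7 @ bar 3 tick 2 v(1,): E2->D3 leap 10st
  -> R1 @ bar 4 tick 0 v(0, 1): G2/D3 P5 -> A2/E3 P5 similar
  -> R8 @ bar 7 tick 0 v(0, 1): penult P5 not 3rd/6th
  -> R2 @ bar 8 tick 0 v(0, 1): C3/G3 P5 -> D3/D4 P8 similar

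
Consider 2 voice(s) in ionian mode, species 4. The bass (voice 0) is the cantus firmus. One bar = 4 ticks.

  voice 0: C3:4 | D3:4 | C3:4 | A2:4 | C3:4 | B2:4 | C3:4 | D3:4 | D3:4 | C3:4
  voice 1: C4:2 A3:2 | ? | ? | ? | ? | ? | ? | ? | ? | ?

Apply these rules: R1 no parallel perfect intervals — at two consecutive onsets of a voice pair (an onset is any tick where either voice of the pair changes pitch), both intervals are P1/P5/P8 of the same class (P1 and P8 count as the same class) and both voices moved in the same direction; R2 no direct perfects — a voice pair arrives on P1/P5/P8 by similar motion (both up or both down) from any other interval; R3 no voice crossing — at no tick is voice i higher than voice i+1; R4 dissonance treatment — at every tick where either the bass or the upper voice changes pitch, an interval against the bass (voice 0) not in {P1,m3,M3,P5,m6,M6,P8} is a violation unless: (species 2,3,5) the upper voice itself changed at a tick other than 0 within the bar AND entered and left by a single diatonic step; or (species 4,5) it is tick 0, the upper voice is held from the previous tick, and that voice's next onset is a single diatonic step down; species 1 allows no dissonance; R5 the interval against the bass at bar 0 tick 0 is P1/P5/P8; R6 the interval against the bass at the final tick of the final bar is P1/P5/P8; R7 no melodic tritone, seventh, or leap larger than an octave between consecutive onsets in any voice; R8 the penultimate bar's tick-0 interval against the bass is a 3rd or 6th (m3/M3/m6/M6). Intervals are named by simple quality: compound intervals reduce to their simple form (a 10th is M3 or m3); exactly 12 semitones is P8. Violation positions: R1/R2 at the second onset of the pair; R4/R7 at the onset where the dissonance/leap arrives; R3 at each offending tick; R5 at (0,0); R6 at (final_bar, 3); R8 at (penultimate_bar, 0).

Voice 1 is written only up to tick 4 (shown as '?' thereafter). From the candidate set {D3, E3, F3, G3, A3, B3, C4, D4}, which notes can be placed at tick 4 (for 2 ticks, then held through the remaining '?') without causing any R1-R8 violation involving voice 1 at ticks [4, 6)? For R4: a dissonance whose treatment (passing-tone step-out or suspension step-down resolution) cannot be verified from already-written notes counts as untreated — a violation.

{A3, B3, D3, F3}

D3: legal
E3: violates R4
F3: legal
G3: violates R4
A3: legal
B3: legal
C4: violates R4
D4: violates R2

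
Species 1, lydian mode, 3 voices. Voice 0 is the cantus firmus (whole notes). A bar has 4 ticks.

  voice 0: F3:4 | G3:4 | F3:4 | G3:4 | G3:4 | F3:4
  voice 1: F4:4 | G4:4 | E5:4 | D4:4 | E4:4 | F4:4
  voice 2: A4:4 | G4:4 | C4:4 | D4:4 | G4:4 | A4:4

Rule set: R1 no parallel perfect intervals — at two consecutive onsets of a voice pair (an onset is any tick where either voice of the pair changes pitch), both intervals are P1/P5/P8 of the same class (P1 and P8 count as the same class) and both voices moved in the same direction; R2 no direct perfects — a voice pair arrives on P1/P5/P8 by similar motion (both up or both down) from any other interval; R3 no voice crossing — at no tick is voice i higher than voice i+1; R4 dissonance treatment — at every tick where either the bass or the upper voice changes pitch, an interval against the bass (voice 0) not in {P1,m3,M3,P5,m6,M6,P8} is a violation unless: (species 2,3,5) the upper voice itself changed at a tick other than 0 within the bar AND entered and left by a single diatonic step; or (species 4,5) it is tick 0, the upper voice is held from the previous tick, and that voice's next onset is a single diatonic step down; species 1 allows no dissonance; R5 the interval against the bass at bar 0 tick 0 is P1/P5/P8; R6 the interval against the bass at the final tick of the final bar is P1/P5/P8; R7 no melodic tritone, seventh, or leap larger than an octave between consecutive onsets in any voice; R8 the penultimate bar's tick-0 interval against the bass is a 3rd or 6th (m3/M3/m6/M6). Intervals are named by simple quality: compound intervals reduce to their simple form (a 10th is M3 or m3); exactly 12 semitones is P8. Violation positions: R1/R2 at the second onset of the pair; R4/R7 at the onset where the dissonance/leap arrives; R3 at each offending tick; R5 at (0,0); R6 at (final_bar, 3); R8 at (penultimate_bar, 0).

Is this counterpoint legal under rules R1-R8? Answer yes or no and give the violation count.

bar 0: v0=F3 v1=F4 v2=A4 (M3)
bar 1: v0=G3 v1=G4 v2=G4 (P8)
bar 2: v0=F3 v1=E5 v2=C4 (P5)
bar 3: v0=G3 v1=D4 v2=D4 (P5)
bar 4: v0=G3 v1=E4 v2=G4 (P8)
bar 5: v0=F3 v1=F4 v2=A4 (M3)
  R5 @ bar0.0: opens on M3
  R1 @ bar1.0: F3/F4 P8 -> G3/G4 P8 similar
  R2 @ bar2.0: G3/G4 P8 -> F3/C4 P5 similar
  R3 @ bar2.0: E5 above C4
  R4 @ bar2.0: F3/E5 M7 untreated
  R3 @ bar2.1: E5 above C4
  R3 @ bar2.2: E5 above C4
  R3 @ bar2.3: E5 above C4
  R1 @ bar3.0: F3/C4 P5 -> G3/D4 P5 similar
  R7 @ bar3.0: E5->D4 leap 14st
  R8 @ bar4.0: penult P8 not 3rd/6th
  R6 @ bar5.3: closes on M3

No (12 violations)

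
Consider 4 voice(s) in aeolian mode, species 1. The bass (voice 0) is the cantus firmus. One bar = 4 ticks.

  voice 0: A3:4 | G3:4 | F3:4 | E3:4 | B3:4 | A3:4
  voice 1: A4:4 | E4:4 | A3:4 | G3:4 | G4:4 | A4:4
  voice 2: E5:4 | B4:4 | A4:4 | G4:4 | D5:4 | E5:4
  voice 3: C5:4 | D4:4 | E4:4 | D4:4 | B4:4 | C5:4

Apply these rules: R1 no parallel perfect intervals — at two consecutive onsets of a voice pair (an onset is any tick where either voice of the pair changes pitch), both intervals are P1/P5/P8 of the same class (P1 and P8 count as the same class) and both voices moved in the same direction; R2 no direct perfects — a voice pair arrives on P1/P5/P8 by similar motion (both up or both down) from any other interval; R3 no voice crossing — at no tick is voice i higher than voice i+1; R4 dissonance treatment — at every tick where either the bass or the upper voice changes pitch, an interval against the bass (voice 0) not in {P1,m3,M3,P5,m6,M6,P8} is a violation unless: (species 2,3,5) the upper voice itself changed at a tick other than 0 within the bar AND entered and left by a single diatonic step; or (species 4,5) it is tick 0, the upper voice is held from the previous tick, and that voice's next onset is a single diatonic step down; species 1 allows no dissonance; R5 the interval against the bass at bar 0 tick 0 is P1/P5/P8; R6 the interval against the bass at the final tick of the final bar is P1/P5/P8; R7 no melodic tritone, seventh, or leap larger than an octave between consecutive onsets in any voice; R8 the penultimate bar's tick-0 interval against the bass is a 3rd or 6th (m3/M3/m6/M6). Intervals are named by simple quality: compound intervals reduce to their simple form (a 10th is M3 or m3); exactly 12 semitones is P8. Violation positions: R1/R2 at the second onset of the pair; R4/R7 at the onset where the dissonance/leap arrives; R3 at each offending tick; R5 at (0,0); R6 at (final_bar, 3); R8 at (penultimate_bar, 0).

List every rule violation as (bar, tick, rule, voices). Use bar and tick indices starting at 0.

bar 0: v0=A3 v1=A4 v2=E5 v3=C5 downbeat m3
bar 1: v0=G3 v1=E4 v2=B4 v3=D4 downbeat P5
bar 2: v0=F3 v1=A3 v2=A4 v3=E4 downbeat M7
bar 3: v0=E3 v1=G3 v2=G4 v3=D4 downbeat m7
bar 4: v0=B3 v1=G4 v2=D5 v3=B4 downbeat P8
bar 5: v0=A3 v1=A4 v2=E5 v3=C5 downbeat m3
  -> R3 @ bar 0 tick 0 v(2, 3): E5 above C5
  -> R5 @ bar 0 tick 0 v(0, 3): opens on m3
  -> R3 @ bar 0 tick 1 v(2, 3): E5 above C5
  -> R3 @ bar 0 tick 2 v(2, 3): E5 above C5
  -> R3 @ bar 0 tick 3 v(2, 3): E5 above C5
  -> R1 @ bar 1 tick 0 v(1, 2): A4/E5 P5 -> E4/B4 P5 similar
  -> R2 @ bar 1 tick 0 v(0, 3): A3/C5 m3 -> G3/D4 P5 similar
  -> R3 @ bar 1 tick 0 v(2, 3): B4 above D4
  -> R7 @ bar 1 tick 0 v(3,): C5->D4 leap 10st
  -> R3 @ bar 1 tick 1 v(2, 3): B4 above D4
  -> R3 @ bar 1 tick 2 v(2, 3): B4 above D4
  -> R3 @ bar 1 tick 3 v(2, 3): B4 above D4
  -> R2 @ bar 2 tick 0 v(1, 2): E4/B4 P5 -> A3/A4 P8 similar
  -> R3 @ bar 2 tick 0 v(2, 3): A4 above E4
  -> R4 @ bar 2 tick 0 v(0, 3): F3/E4 M7 untreated
  -> R3 @ bar 2 tick 1 v(2, 3): A4 above E4
  -> R3 @ bar 2 tick 2 v(2, 3): A4 above E4
  -> R3 @ bar 2 tick 3 v(2, 3): A4 above E4
  -> R1 @ bar 3 tick 0 v(1, 2): A3/A4 P8 -> G3/G4 P8 similar
  -> R1 @ bar 3 tick 0 v(1, 3): A3/E4 P5 -> G3/D4 P5 similar
  -> R3 @ bar 3 tick 0 v(2, 3): G4 above D4
  -> R4 @ bar 3 tick 0 v(0, 3): E3/D4 m7 untreated
  -> R3 @ bar 3 tick 1 v(2, 3): G4 above D4
  -> R3 @ bar 3 tick 2 v(2, 3): G4 above D4
  -> R3 @ bar 3 tick 3 v(2, 3): G4 above D4
  -> R2 @ bar 4 tick 0 v(0, 3): E3/D4 m7 -> B3/B4 P8 similar
  -> R2 @ bar 4 tick 0 v(1, 2): G3/G4 P8 -> G4/D5 P5 similar
  -> R3 @ bar 4 tick 0 v(2, 3): D5 above B4
  -> R8 @ bar 4 tick 0 v(0, 3): penult P8 not 3rd/6th
  -> R3 @ bar 4 tick 1 v(2, 3): D5 above B4
  -> R3 @ bar 4 tick 2 v(2, 3): D5 above B4
  -> R3 @ bar 4 tick 3 v(2, 3): D5 above B4
  -> R1 @ bar 5 tick 0 v(1, 2): G4/D5 P5 -> A4/E5 P5 similar
  -> R3 @ bar 5 tick 0 v(2, 3): E5 above C5
  -> R3 @ bar 5 tick 1 v(2, 3): E5 above C5
  -> R3 @ bar 5 tick 2 v(2, 3): E5 above C5
  -> R3 @ bar 5 tick 3 v(2, 3): E5 above C5
  -> R6 @ bar 5 tick 3 v(0, 3): closes on m3

(0, 0, R3, (2, 3))
(0, 0, R5, (0, 3))
(0, 1, R3, (2, 3))
(0, 2, R3, (2, 3))
(0, 3, R3, (2, 3))
(1, 0, R1, (1, 2))
(1, 0, R2, (0, 3))
(1, 0, R3, (2, 3))
(1, 0, R7, (3,))
(1, 1, R3, (2, 3))
(1, 2, R3, (2, 3))
(1, 3, R3, (2, 3))
(2, 0, R2, (1, 2))
(2, 0, R3, (2, 3))
(2, 0, R4, (0, 3))
(2, 1, R3, (2, 3))
(2, 2, R3, (2, 3))
(2, 3, R3, (2, 3))
(3, 0, R1, (1, 2))
(3, 0, R1, (1, 3))
(3, 0, R3, (2, 3))
(3, 0, R4, (0, 3))
(3, 1, R3, (2, 3))
(3, 2, R3, (2, 3))
(3, 3, R3, (2, 3))
(4, 0, R2, (0, 3))
(4, 0, R2, (1, 2))
(4, 0, R3, (2, 3))
(4, 0, R8, (0, 3))
(4, 1, R3, (2, 3))
(4, 2, R3, (2, 3))
(4, 3, R3, (2, 3))
(5, 0, R1, (1, 2))
(5, 0, R3, (2, 3))
(5, 1, R3, (2, 3))
(5, 2, R3, (2, 3))
(5, 3, R3, (2, 3))
(5, 3, R6, (0, 3))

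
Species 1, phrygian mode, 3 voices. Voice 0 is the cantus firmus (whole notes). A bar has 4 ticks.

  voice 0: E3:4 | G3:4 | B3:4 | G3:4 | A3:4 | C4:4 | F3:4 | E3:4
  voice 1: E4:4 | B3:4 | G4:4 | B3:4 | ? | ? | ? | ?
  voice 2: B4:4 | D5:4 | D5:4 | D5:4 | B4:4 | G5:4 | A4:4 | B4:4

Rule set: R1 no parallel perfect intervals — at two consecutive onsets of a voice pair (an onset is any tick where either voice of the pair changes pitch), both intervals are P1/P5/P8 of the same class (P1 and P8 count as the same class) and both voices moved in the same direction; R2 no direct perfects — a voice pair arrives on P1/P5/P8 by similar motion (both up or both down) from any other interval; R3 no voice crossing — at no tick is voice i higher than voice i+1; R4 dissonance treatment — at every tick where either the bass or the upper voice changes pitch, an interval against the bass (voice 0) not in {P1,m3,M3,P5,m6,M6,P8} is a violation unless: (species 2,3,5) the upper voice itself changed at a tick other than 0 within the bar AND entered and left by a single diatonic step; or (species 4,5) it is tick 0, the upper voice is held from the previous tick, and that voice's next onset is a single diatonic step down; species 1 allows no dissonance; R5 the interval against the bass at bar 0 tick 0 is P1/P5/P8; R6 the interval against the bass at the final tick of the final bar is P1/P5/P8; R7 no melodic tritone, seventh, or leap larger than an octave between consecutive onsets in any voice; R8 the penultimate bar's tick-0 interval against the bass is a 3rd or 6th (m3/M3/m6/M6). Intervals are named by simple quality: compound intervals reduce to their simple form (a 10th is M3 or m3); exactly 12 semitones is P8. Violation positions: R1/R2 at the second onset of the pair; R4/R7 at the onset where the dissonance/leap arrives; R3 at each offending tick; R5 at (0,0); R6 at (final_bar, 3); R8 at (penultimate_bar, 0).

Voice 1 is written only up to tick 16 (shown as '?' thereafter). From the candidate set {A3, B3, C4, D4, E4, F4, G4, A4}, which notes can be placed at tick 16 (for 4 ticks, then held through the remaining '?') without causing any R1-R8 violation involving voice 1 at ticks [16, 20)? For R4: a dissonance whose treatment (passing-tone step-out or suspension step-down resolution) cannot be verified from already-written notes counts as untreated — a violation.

{A3, C4}

A3: legal
B3: violates R4
C4: legal
D4: violates R4
E4: violates R2
F4: violates R7
G4: violates R4
A4: violates R2,R7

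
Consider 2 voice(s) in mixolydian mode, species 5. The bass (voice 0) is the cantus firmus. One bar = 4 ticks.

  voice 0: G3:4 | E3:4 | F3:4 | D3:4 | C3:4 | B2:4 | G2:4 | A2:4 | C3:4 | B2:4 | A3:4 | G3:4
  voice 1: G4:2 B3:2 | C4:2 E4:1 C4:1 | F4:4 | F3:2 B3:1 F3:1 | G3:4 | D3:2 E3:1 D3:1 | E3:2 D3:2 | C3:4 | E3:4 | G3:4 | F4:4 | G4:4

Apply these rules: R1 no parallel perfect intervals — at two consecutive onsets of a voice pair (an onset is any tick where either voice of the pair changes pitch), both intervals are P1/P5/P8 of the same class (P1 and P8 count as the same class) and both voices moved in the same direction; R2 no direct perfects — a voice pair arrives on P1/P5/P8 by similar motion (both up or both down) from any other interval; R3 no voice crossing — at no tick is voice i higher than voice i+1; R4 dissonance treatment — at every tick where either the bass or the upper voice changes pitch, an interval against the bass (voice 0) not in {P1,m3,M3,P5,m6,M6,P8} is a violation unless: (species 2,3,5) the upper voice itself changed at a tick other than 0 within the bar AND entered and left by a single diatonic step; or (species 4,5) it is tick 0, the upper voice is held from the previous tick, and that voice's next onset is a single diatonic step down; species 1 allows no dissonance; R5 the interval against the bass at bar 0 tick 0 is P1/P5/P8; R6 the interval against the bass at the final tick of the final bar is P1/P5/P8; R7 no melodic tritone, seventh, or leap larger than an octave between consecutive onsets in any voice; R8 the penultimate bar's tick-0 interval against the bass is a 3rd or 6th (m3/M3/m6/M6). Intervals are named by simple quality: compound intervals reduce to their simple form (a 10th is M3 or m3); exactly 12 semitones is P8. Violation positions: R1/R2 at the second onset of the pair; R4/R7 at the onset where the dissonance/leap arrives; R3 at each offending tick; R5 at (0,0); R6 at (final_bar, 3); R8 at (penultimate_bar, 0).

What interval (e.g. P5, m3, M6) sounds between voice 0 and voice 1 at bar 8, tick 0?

M3

voice 0=C3 voice 1=E3 -> M3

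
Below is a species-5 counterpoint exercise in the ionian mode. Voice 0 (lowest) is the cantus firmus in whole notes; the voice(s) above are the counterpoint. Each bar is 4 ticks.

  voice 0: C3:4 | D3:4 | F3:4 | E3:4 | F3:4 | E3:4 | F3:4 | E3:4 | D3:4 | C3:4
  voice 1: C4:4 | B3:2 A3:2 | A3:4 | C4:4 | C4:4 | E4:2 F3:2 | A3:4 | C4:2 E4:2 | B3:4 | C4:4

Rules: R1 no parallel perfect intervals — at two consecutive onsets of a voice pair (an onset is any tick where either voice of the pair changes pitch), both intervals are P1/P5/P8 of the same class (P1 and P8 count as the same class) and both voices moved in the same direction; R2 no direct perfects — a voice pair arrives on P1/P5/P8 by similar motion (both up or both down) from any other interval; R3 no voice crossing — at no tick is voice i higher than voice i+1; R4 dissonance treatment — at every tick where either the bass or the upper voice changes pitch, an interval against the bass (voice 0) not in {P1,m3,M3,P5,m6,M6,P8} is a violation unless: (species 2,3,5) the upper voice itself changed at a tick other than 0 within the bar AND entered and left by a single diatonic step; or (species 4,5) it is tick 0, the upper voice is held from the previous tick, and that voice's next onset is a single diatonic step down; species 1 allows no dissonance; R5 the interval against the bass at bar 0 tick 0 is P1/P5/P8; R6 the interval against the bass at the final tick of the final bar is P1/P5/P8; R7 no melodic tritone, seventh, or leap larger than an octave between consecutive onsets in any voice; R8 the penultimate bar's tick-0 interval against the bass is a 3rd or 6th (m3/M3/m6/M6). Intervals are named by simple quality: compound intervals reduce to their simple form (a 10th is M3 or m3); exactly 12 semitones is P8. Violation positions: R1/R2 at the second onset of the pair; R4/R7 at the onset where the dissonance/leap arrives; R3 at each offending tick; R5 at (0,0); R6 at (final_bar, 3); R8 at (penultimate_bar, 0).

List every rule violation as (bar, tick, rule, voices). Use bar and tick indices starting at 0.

(5, 2, R4, (0, 1))
(5, 2, R7, (1,))

bar 0: v0=C3 v1=C4 downbeat P8
bar 1: v0=D3 v1=B3 downbeat M6
bar 2: v0=F3 v1=A3 downbeat M3
bar 3: v0=E3 v1=C4 downbeat m6
bar 4: v0=F3 v1=C4 downbeat P5
bar 5: v0=E3 v1=E4 downbeat P8
bar 6: v0=F3 v1=A3 downbeat M3
bar 7: v0=E3 v1=C4 downbeat m6
bar 8: v0=D3 v1=B3 downbeat M6
bar 9: v0=C3 v1=C4 downbeat P8
  -> R4 @ bar 5 tick 2 v(0, 1): E3/F3 m2 untreated
  -> R7 @ bar 5 tick 2 v(1,): E4->F3 leap 11st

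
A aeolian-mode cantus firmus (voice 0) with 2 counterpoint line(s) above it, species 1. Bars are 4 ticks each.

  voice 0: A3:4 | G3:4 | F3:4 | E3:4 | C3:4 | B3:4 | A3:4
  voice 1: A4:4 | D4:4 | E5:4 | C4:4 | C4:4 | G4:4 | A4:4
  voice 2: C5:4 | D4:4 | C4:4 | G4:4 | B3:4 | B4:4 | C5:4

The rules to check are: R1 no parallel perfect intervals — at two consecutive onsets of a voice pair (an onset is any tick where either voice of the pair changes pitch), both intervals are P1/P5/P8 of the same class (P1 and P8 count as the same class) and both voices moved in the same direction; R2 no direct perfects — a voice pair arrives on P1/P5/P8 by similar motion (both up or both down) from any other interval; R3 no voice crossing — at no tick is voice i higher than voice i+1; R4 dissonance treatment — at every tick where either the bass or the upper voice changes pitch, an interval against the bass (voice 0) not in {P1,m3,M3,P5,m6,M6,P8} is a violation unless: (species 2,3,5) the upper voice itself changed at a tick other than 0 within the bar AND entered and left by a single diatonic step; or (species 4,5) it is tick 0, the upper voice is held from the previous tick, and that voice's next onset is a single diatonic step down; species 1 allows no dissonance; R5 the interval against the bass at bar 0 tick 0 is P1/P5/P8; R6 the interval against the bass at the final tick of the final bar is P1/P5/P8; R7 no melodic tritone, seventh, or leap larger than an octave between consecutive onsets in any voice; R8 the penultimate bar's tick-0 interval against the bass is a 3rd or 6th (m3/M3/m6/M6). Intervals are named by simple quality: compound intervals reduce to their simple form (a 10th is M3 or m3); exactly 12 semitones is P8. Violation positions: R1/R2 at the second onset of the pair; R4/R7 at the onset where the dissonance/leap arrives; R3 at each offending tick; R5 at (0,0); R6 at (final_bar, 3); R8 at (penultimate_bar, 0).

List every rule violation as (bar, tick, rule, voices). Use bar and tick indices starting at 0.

bar 0: v0=A3 v1=A4 v2=C5 downbeat m3
bar 1: v0=G3 v1=D4 v2=D4 downbeat P5
bar 2: v0=F3 v1=E5 v2=C4 downbeat P5
bar 3: v0=E3 v1=C4 v2=G4 downbeat m3
bar 4: v0=C3 v1=C4 v2=B3 downbeat M7
bar 5: v0=B3 v1=G4 v2=B4 downbeat P8
bar 6: v0=A3 v1=A4 v2=C5 downbeat m3
  -> R5 @ bar 0 tick 0 v(0, 2): opens on m3
  -> R2 @ bar 1 tick 0 v(0, 1): A3/A4 P8 -> G3/D4 P5 similar
  -> R2 @ bar 1 tick 0 v(0, 2): A3/C5 m3 -> G3/D4 P5 similar
  -> R2 @ bar 1 tick 0 v(1, 2): A4/C5 m3 -> D4/D4 P1 similar
  -> R7 @ bar 1 tick 0 v(2,): C5->D4 leap 10st
  -> R1 @ bar 2 tick 0 v(0, 2): G3/D4 P5 -> F3/C4 P5 similar
  -> R3 @ bar 2 tick 0 v(1, 2): E5 above C4
  -> R4 @ bar 2 tick 0 v(0, 1): F3/E5 M7 untreated
  -> R7 @ bar 2 tick 0 v(1,): D4->E5 leap 14st
  -> R3 @ bar 2 tick 1 v(1, 2): E5 above C4
  -> R3 @ bar 2 tick 2 v(1, 2): E5 above C4
  -> R3 @ bar 2 tick 3 v(1, 2): E5 above C4
  -> R7 @ bar 3 tick 0 v(1,): E5->C4 leap 16st
  -> R3 @ bar 4 tick 0 v(1, 2): C4 above B3
  -> R4 @ bar 4 tick 0 v(0, 2): C3/B3 M7 untreated
  -> R3 @ bar 4 tick 1 v(1, 2): C4 above B3
  -> R3 @ bar 4 tick 2 v(1, 2): C4 above B3
  -> R3 @ bar 4 tick 3 v(1, 2): C4 above B3
  -> R2 @ bar 5 tick 0 v(0, 2): C3/B3 M7 -> B3/B4 P8 similar
  -> R7 @ bar 5 tick 0 v(0,): C3->B3 leap 11st
  -> R8 @ bar 5 tick 0 v(0, 2): penult P8 not 3rd/6th
  -> R6 @ bar 6 tick 3 v(0, 2): closes on m3

(0, 0, R5, (0, 2))
(1, 0, R2, (0, 1))
(1, 0, R2, (0, 2))
(1, 0, R2, (1, 2))
(1, 0, R7, (2,))
(2, 0, R1, (0, 2))
(2, 0, R3, (1, 2))
(2, 0, R4, (0, 1))
(2, 0, R7, (1,))
(2, 1, R3, (1, 2))
(2, 2, R3, (1, 2))
(2, 3, R3, (1, 2))
(3, 0, R7, (1,))
(4, 0, R3, (1, 2))
(4, 0, R4, (0, 2))
(4, 1, R3, (1, 2))
(4, 2, R3, (1, 2))
(4, 3, R3, (1, 2))
(5, 0, R2, (0, 2))
(5, 0, R7, (0,))
(5, 0, R8, (0, 2))
(6, 3, R6, (0, 2))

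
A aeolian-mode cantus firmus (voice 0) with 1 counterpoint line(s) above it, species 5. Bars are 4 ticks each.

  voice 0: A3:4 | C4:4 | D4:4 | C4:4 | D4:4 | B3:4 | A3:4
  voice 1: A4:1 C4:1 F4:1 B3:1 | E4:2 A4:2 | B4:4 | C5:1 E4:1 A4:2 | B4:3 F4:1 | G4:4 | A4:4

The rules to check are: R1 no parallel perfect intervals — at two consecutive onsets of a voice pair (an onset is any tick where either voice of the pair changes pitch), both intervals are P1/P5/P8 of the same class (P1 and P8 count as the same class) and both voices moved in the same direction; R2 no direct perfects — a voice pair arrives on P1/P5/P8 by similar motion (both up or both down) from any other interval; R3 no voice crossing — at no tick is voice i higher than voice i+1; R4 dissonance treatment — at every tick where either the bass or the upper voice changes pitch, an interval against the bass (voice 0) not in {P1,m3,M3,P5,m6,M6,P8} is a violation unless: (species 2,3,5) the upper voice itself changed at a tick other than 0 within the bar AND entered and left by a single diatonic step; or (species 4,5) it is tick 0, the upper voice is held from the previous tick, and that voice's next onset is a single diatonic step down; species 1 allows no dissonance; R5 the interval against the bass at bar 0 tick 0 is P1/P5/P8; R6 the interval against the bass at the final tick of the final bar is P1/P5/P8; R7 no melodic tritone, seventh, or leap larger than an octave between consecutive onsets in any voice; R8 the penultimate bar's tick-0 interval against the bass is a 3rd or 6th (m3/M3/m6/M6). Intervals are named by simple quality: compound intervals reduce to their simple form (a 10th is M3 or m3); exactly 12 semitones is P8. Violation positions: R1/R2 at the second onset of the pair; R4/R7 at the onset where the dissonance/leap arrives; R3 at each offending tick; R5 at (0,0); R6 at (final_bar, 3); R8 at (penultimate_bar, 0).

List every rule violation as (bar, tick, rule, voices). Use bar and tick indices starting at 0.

(0, 3, R4, (0, 1))
(0, 3, R7, (1,))
(4, 3, R7, (1,))

bar 0: v0=A3 v1=A4 downbeat P8
bar 1: v0=C4 v1=E4 downbeat M3
bar 2: v0=D4 v1=B4 downbeat M6
bar 3: v0=C4 v1=C5 downbeat P8
bar 4: v0=D4 v1=B4 downbeat M6
bar 5: v0=B3 v1=G4 downbeat m6
bar 6: v0=A3 v1=A4 downbeat P8
  -> R4 @ bar 0 tick 3 v(0, 1): A3/B3 M2 untreated
  -> R7 @ bar 0 tick 3 v(1,): F4->B3 leap 6st
  -> R7 @ bar 4 tick 3 v(1,): B4->F4 leap 6st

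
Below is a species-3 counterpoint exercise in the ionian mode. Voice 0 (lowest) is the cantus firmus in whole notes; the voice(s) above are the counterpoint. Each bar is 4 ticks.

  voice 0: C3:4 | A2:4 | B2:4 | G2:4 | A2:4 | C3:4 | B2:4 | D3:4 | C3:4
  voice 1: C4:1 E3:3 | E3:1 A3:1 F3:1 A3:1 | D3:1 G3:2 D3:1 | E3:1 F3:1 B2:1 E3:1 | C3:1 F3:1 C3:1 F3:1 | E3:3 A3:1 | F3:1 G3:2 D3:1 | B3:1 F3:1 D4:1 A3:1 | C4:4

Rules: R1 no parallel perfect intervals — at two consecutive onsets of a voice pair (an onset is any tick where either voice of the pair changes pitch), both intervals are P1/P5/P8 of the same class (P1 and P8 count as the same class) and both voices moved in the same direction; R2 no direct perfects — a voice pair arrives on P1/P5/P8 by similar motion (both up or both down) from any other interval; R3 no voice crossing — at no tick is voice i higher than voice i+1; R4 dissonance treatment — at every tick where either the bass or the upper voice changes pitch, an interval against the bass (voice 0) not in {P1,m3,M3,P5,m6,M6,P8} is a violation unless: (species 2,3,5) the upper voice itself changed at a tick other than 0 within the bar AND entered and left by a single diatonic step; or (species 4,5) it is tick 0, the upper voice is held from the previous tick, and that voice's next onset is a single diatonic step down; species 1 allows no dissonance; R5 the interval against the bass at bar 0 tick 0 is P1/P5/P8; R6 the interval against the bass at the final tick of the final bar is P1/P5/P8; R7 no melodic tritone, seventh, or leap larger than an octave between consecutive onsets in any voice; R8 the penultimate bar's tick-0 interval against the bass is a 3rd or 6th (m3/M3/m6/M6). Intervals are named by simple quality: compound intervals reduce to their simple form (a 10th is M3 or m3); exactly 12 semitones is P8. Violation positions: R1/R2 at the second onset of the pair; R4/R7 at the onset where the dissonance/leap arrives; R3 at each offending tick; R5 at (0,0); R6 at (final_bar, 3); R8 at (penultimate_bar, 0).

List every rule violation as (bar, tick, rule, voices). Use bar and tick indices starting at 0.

bar 0: v0=C3 v1=C4 downbeat P8
bar 1: v0=A2 v1=E3 downbeat P5
bar 2: v0=B2 v1=D3 downbeat m3
bar 3: v0=G2 v1=E3 downbeat M6
bar 4: v0=A2 v1=C3 downbeat m3
bar 5: v0=C3 v1=E3 downbeat M3
bar 6: v0=B2 v1=F3 downbeat TT
bar 7: v0=D3 v1=B3 downbeat M6
bar 8: v0=C3 v1=C4 downbeat P8
  -> R4 @ bar 3 tick 1 v(0, 1): G2/F3 m7 untreated
  -> R7 @ bar 3 tick 2 v(1,): F3->B2 leap 6st
  -> R4 @ bar 6 tick 0 v(0, 1): B2/F3 TT untreated
  -> R7 @ bar 7 tick 1 v(1,): B3->F3 leap 6st

(3, 1, R4, (0, 1))
(3, 2, R7, (1,))
(6, 0, R4, (0, 1))
(7, 1, R7, (1,))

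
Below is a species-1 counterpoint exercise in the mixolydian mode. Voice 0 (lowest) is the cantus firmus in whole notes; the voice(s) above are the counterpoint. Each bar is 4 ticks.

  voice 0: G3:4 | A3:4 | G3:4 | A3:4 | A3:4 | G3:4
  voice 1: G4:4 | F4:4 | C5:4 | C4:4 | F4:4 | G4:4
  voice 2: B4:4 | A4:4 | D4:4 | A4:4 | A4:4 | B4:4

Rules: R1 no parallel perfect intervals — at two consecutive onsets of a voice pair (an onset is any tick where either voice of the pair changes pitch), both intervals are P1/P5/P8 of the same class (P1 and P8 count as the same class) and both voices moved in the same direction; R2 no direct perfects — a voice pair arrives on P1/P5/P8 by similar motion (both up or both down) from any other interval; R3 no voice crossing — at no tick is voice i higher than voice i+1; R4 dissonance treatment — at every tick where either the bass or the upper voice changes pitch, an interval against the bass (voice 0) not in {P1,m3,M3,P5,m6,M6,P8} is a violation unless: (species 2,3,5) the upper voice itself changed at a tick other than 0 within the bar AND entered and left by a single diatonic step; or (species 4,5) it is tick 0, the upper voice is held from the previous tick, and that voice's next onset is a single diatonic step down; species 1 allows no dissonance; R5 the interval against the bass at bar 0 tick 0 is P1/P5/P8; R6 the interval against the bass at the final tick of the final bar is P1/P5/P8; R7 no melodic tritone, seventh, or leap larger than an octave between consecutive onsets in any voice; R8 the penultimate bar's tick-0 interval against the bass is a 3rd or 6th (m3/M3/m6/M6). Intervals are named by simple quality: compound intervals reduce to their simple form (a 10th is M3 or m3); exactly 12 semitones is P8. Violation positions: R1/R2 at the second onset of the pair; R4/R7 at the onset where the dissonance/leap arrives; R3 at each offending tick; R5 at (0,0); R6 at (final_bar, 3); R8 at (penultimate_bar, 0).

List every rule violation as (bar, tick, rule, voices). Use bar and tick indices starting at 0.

(0, 0, R5, (0, 2))
(2, 0, R2, (0, 2))
(2, 0, R3, (1, 2))
(2, 0, R4, (0, 1))
(2, 1, R3, (1, 2))
(2, 2, R3, (1, 2))
(2, 3, R3, (1, 2))
(3, 0, R2, (0, 2))
(4, 0, R8, (0, 2))
(5, 3, R6, (0, 2))

bar 0: v0=G3 v1=G4 v2=B4 downbeat M3
bar 1: v0=A3 v1=F4 v2=A4 downbeat P8
bar 2: v0=G3 v1=C5 v2=D4 downbeat P5
bar 3: v0=A3 v1=C4 v2=A4 downbeat P8
bar 4: v0=A3 v1=F4 v2=A4 downbeat P8
bar 5: v0=G3 v1=G4 v2=B4 downbeat M3
  -> R5 @ bar 0 tick 0 v(0, 2): opens on M3
  -> R2 @ bar 2 tick 0 v(0, 2): A3/A4 P8 -> G3/D4 P5 similar
  -> R3 @ bar 2 tick 0 v(1, 2): C5 above D4
  -> R4 @ bar 2 tick 0 v(0, 1): G3/C5 P4 untreated
  -> R3 @ bar 2 tick 1 v(1, 2): C5 above D4
  -> R3 @ bar 2 tick 2 v(1, 2): C5 above D4
  -> R3 @ bar 2 tick 3 v(1, 2): C5 above D4
  -> R2 @ bar 3 tick 0 v(0, 2): G3/D4 P5 -> A3/A4 P8 similar
  -> R8 @ bar 4 tick 0 v(0, 2): penult P8 not 3rd/6th
  -> R6 @ bar 5 tick 3 v(0, 2): closes on M3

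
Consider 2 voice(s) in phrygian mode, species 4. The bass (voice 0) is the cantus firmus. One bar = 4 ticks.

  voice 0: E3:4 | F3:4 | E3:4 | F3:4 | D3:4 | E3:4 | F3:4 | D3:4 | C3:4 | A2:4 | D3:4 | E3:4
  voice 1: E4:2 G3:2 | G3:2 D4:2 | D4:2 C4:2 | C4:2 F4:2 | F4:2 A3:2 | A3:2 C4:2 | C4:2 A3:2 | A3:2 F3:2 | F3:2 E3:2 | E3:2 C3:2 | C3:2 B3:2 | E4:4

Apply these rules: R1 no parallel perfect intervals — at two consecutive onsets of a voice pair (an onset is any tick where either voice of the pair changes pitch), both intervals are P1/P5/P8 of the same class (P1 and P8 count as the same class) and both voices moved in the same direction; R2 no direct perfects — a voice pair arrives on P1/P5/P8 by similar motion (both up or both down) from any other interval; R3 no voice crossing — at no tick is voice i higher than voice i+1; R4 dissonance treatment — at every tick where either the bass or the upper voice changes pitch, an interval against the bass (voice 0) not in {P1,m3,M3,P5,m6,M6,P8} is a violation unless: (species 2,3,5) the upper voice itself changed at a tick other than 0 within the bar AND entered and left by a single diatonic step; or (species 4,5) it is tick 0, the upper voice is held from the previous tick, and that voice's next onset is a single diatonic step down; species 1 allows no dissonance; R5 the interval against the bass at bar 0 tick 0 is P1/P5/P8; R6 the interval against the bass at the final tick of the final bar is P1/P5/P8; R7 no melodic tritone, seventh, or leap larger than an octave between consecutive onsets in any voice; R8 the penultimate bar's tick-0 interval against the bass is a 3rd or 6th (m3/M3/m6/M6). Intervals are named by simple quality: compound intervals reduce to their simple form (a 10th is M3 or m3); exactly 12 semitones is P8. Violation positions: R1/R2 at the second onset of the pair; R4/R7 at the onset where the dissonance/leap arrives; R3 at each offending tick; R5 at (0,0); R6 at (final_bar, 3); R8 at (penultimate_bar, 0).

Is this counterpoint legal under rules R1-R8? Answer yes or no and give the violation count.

No (8 violations)

bar 0: v0=E3 v1=E4 (P8)
bar 1: v0=F3 v1=G3 (M2)
bar 2: v0=E3 v1=D4 (m7)
bar 3: v0=F3 v1=C4 (P5)
bar 4: v0=D3 v1=F4 (m3)
bar 5: v0=E3 v1=A3 (P4)
bar 6: v0=F3 v1=C4 (P5)
bar 7: v0=D3 v1=A3 (P5)
bar 8: v0=C3 v1=F3 (P4)
bar 9: v0=A2 v1=E3 (P5)
bar 10: v0=D3 v1=C3 (M2)
bar 11: v0=E3 v1=E4 (P8)
  R4 @ bar1.0: F3/G3 M2 untreated
  R4 @ bar5.0: E3/A3 P4 untreated
  R3 @ bar10.0: D3 above C3
  R4 @ bar10.0: D3/C3 M2 untreated
  R8 @ bar10.0: penult M2 not 3rd/6th
  R3 @ bar10.1: D3 above C3
  R7 @ bar10.2: C3->B3 leap 11st
  R2 @ bar11.0: D3/B3 M6 -> E3/E4 P8 similar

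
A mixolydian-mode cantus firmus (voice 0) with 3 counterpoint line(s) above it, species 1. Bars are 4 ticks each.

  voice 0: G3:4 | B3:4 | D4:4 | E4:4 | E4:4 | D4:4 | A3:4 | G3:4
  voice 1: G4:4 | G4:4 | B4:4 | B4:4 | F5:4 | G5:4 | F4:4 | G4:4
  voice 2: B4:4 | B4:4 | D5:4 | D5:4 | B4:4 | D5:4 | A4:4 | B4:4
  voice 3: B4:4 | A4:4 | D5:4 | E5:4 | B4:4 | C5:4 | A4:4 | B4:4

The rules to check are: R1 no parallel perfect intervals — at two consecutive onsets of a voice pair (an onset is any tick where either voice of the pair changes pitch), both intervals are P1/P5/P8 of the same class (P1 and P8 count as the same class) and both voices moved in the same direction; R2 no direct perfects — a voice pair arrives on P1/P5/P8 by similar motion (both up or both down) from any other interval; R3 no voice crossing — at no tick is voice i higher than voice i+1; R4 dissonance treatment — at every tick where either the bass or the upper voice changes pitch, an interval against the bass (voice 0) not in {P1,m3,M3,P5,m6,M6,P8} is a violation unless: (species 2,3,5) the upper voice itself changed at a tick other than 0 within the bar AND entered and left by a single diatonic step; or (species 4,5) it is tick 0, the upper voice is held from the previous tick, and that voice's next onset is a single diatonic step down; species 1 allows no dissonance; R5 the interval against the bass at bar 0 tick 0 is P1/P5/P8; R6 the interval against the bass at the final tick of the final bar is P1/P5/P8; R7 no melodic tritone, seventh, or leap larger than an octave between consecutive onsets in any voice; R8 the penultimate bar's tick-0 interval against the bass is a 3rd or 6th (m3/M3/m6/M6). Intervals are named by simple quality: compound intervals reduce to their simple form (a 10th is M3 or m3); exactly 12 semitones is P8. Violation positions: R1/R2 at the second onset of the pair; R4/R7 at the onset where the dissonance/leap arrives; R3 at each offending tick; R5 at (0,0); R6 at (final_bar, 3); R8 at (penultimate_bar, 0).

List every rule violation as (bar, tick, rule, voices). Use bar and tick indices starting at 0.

(0, 0, R5, (0, 2))
(0, 0, R5, (0, 3))
(1, 0, R3, (2, 3))
(1, 0, R4, (0, 3))
(1, 1, R3, (2, 3))
(1, 2, R3, (2, 3))
(1, 3, R3, (2, 3))
(2, 0, R1, (0, 2))
(2, 0, R2, (0, 3))
(2, 0, R2, (2, 3))
(3, 0, R1, (0, 3))
(3, 0, R4, (0, 2))
(4, 0, R2, (2, 3))
(4, 0, R3, (1, 2))
(4, 0, R4, (0, 1))
(4, 0, R7, (1,))
(4, 1, R3, (1, 2))
(4, 2, R3, (1, 2))
(4, 3, R3, (1, 2))
(5, 0, R2, (1, 3))
(5, 0, R3, (1, 2))
(5, 0, R3, (2, 3))
(5, 0, R4, (0, 1))
(5, 0, R4, (0, 3))
(5, 1, R3, (1, 2))
(5, 1, R3, (2, 3))
(5, 2, R3, (1, 2))
(5, 2, R3, (2, 3))
(5, 3, R3, (1, 2))
(5, 3, R3, (2, 3))
(6, 0, R1, (0, 2))
(6, 0, R2, (0, 3))
(6, 0, R2, (2, 3))
(6, 0, R7, (1,))
(6, 0, R8, (0, 2))
(6, 0, R8, (0, 3))
(7, 0, R1, (2, 3))
(7, 3, R6, (0, 2))
(7, 3, R6, (0, 3))

bar 0: v0=G3 v1=G4 v2=B4 v3=B4 downbeat M3
bar 1: v0=B3 v1=G4 v2=B4 v3=A4 downbeat m7
bar 2: v0=D4 v1=B4 v2=D5 v3=D5 downbeat P8
bar 3: v0=E4 v1=B4 v2=D5 v3=E5 downbeat P8
bar 4: v0=E4 v1=F5 v2=B4 v3=B4 downbeat P5
bar 5: v0=D4 v1=G5 v2=D5 v3=C5 downbeat m7
bar 6: v0=A3 v1=F4 v2=A4 v3=A4 downbeat P8
bar 7: v0=G3 v1=G4 v2=B4 v3=B4 downbeat M3
  -> R5 @ bar 0 tick 0 v(0, 2): opens on M3
  -> R5 @ bar 0 tick 0 v(0, 3): opens on M3
  -> R3 @ bar 1 tick 0 v(2, 3): B4 above A4
  -> R4 @ bar 1 tick 0 v(0, 3): B3/A4 m7 untreated
  -> R3 @ bar 1 tick 1 v(2, 3): B4 above A4
  -> R3 @ bar 1 tick 2 v(2, 3): B4 above A4
  -> R3 @ bar 1 tick 3 v(2, 3): B4 above A4
  -> R1 @ bar 2 tick 0 v(0, 2): B3/B4 P8 -> D4/D5 P8 similar
  -> R2 @ bar 2 tick 0 v(0, 3): B3/A4 m7 -> D4/D5 P8 similar
  -> R2 @ bar 2 tick 0 v(2, 3): B4/A4 M2 -> D5/D5 P1 similar
  -> R1 @ bar 3 tick 0 v(0, 3): D4/D5 P8 -> E4/E5 P8 similar
  -> R4 @ bar 3 tick 0 v(0, 2): E4/D5 m7 untreated
  -> R2 @ bar 4 tick 0 v(2, 3): D5/E5 M2 -> B4/B4 P1 similar
  -> R3 @ bar 4 tick 0 v(1, 2): F5 above B4
  -> R4 @ bar 4 tick 0 v(0, 1): E4/F5 m2 untreated
  -> R7 @ bar 4 tick 0 v(1,): B4->F5 leap 6st
  -> R3 @ bar 4 tick 1 v(1, 2): F5 above B4
  -> R3 @ bar 4 tick 2 v(1, 2): F5 above B4
  -> R3 @ bar 4 tick 3 v(1, 2): F5 above B4
  -> R2 @ bar 5 tick 0 v(1, 3): F5/B4 TT -> G5/C5 P5 similar
  -> R3 @ bar 5 tick 0 v(1, 2): G5 above D5
  -> R3 @ bar 5 tick 0 v(2, 3): D5 above C5
  -> R4 @ bar 5 tick 0 v(0, 1): D4/G5 P4 untreated
  -> R4 @ bar 5 tick 0 v(0, 3): D4/C5 m7 untreated
  -> R3 @ bar 5 tick 1 v(1, 2): G5 above D5
  -> R3 @ bar 5 tick 1 v(2, 3): D5 above C5
  -> R3 @ bar 5 tick 2 v(1, 2): G5 above D5
  -> R3 @ bar 5 tick 2 v(2, 3): D5 above C5
  -> R3 @ bar 5 tick 3 v(1, 2): G5 above D5
  -> R3 @ bar 5 tick 3 v(2, 3): D5 above C5
  -> R1 @ bar 6 tick 0 v(0, 2): D4/D5 P8 -> A3/A4 P8 similar
  -> R2 @ bar 6 tick 0 v(0, 3): D4/C5 m7 -> A3/A4 P8 similar
  -> R2 @ bar 6 tick 0 v(2, 3): D5/C5 M2 -> A4/A4 P1 similar
  -> R7 @ bar 6 tick 0 v(1,): G5->F4 leap 14st
  -> R8 @ bar 6 tick 0 v(0, 2): penult P8 not 3rd/6th
  -> R8 @ bar 6 tick 0 v(0, 3): penult P8 not 3rd/6th
  -> R1 @ bar 7 tick 0 v(2, 3): A4/A4 P1 -> B4/B4 P1 similar
  -> R6 @ bar 7 tick 3 v(0, 2): closes on M3
  -> R6 @ bar 7 tick 3 v(0, 3): closes on M3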